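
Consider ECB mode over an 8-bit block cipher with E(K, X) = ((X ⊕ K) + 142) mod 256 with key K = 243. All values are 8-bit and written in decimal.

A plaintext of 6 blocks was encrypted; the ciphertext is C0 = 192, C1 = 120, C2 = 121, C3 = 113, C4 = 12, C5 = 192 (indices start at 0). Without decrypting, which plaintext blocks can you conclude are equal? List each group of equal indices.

P0 = P5

ECB encrypts each block independently with the same key, so equal ciphertext blocks imply equal plaintext blocks.
C0 = C5 = 192, so P0 = P5.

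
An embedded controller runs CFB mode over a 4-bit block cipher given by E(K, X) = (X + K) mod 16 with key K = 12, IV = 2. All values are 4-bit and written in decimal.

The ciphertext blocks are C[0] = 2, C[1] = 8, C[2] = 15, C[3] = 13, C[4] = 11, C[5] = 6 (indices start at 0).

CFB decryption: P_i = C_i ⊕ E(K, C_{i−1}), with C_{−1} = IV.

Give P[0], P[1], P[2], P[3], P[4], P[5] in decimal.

P[0] = 12, P[1] = 6, P[2] = 11, P[3] = 6, P[4] = 2, P[5] = 1

P[0]: E(K, 2) = 14; 2 ⊕ 14 = 12.
P[1]: E(K, 2) = 14; 8 ⊕ 14 = 6.
P[2]: E(K, 8) = 4; 15 ⊕ 4 = 11.
P[3]: E(K, 15) = 11; 13 ⊕ 11 = 6.
P[4]: E(K, 13) = 9; 11 ⊕ 9 = 2.
P[5]: E(K, 11) = 7; 6 ⊕ 7 = 1.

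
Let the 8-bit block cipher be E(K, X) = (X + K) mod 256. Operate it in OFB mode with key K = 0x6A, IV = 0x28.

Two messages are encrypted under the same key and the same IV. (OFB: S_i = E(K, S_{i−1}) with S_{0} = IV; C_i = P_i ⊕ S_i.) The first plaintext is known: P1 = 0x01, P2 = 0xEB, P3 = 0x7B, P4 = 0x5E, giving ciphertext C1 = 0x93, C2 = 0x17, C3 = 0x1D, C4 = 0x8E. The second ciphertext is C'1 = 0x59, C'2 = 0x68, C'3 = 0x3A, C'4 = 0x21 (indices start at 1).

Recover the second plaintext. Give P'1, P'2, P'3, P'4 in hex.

In OFB with a reused IV, both messages share the same keystream S_i, so C_i ⊕ C'_i = P_i ⊕ P'_i and thus P'_i = P_i ⊕ C_i ⊕ C'_i.
P'1: 0x01 ⊕ 0x93 ⊕ 0x59 = 0xCB.
P'2: 0xEB ⊕ 0x17 ⊕ 0x68 = 0x94.
P'3: 0x7B ⊕ 0x1D ⊕ 0x3A = 0x5C.
P'4: 0x5E ⊕ 0x8E ⊕ 0x21 = 0xF1.

P'1 = 0xCB, P'2 = 0x94, P'3 = 0x5C, P'4 = 0xF1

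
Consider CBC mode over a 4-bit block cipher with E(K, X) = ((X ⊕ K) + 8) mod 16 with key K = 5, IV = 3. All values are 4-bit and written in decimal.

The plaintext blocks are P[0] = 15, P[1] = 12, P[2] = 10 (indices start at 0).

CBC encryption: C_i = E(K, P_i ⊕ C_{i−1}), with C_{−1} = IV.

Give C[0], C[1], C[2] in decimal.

C[0] = 1, C[1] = 0, C[2] = 7

C[0]: P[0] ⊕ 3 = 12; E(K, 12) = 1.
C[1]: P[1] ⊕ 1 = 13; E(K, 13) = 0.
C[2]: P[2] ⊕ 0 = 10; E(K, 10) = 7.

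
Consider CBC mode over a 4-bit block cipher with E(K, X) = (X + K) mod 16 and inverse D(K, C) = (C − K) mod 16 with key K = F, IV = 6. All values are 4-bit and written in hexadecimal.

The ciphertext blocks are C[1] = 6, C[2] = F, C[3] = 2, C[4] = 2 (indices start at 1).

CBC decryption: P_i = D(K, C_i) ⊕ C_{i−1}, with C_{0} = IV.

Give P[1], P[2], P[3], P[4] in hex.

P[1] = 1, P[2] = 6, P[3] = C, P[4] = 1

P[1]: D(K, 6) = 7; 7 ⊕ 6 = 1.
P[2]: D(K, F) = 0; 0 ⊕ 6 = 6.
P[3]: D(K, 2) = 3; 3 ⊕ F = C.
P[4]: D(K, 2) = 3; 3 ⊕ 2 = 1.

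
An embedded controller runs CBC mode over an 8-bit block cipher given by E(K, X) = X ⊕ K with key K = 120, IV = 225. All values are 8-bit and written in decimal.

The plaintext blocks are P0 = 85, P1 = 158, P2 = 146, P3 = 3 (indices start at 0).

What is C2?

CBC encryption: C_i = E(K, P_i ⊕ C_{i−1}), with C_{−1} = IV.
C0: P0 ⊕ 225 = 180; E(K, 180) = 204.
C1: P1 ⊕ 204 = 82; E(K, 82) = 42.
C2: P2 ⊕ 42 = 184; E(K, 184) = 192.

C2 = 192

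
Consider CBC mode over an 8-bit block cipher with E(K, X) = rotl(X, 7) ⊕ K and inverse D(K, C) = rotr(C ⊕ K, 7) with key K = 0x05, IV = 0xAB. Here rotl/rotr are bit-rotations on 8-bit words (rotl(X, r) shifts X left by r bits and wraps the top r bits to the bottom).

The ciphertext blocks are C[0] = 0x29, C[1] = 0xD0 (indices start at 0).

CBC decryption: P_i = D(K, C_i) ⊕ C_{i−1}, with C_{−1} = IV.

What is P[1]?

P[1] = 0x82

P[1]: D(K, 0xD0) = 0xAB; 0xAB ⊕ 0x29 = 0x82.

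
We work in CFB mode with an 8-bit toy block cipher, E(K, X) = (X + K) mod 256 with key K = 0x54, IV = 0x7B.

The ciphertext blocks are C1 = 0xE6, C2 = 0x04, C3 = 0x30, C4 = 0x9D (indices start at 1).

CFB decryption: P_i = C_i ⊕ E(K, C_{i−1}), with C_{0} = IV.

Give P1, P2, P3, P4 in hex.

P1: E(K, 0x7B) = 0xCF; 0xE6 ⊕ 0xCF = 0x29.
P2: E(K, 0xE6) = 0x3A; 0x04 ⊕ 0x3A = 0x3E.
P3: E(K, 0x04) = 0x58; 0x30 ⊕ 0x58 = 0x68.
P4: E(K, 0x30) = 0x84; 0x9D ⊕ 0x84 = 0x19.

P1 = 0x29, P2 = 0x3E, P3 = 0x68, P4 = 0x19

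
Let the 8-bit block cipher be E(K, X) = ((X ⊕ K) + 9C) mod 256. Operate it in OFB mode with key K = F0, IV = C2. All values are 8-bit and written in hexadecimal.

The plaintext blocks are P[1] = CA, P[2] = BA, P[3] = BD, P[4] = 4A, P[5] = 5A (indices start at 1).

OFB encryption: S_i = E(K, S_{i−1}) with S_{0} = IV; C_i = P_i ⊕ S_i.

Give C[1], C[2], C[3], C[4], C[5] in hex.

C[1]: S = E(K, C2) = CE; CA ⊕ CE = 04.
C[2]: S = E(K, CE) = DA; BA ⊕ DA = 60.
C[3]: S = E(K, DA) = C6; BD ⊕ C6 = 7B.
C[4]: S = E(K, C6) = D2; 4A ⊕ D2 = 98.
C[5]: S = E(K, D2) = BE; 5A ⊕ BE = E4.

C[1] = 04, C[2] = 60, C[3] = 7B, C[4] = 98, C[5] = E4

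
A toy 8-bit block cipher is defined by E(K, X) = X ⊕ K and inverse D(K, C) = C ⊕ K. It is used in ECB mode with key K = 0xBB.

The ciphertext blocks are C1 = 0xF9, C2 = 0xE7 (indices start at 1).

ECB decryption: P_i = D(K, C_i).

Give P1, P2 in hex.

P1 = 0x42, P2 = 0x5C

P1: D(K, 0xF9) = 0x42.
P2: D(K, 0xE7) = 0x5C.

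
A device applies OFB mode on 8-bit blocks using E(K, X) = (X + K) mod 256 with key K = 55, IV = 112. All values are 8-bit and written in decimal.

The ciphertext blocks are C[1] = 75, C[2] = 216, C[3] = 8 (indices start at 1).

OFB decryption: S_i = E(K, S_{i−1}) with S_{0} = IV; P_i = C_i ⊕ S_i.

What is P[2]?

P[1]: S = E(K, 112) = 167; 75 ⊕ 167 = 236.
P[2]: S = E(K, 167) = 222; 216 ⊕ 222 = 6.

P[2] = 6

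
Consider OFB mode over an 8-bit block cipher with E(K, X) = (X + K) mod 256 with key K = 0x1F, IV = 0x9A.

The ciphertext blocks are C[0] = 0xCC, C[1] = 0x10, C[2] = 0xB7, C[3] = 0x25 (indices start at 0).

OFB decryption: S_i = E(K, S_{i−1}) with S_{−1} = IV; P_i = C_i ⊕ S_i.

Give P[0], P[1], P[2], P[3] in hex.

P[0] = 0x75, P[1] = 0xC8, P[2] = 0x40, P[3] = 0x33

P[0]: S = E(K, 0x9A) = 0xB9; 0xCC ⊕ 0xB9 = 0x75.
P[1]: S = E(K, 0xB9) = 0xD8; 0x10 ⊕ 0xD8 = 0xC8.
P[2]: S = E(K, 0xD8) = 0xF7; 0xB7 ⊕ 0xF7 = 0x40.
P[3]: S = E(K, 0xF7) = 0x16; 0x25 ⊕ 0x16 = 0x33.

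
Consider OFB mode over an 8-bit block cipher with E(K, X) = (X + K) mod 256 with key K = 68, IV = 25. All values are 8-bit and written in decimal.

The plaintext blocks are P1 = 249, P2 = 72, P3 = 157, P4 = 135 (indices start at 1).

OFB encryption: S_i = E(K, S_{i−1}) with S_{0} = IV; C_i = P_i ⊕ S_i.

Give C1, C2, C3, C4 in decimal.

C1: S = E(K, 25) = 93; 249 ⊕ 93 = 164.
C2: S = E(K, 93) = 161; 72 ⊕ 161 = 233.
C3: S = E(K, 161) = 229; 157 ⊕ 229 = 120.
C4: S = E(K, 229) = 41; 135 ⊕ 41 = 174.

C1 = 164, C2 = 233, C3 = 120, C4 = 174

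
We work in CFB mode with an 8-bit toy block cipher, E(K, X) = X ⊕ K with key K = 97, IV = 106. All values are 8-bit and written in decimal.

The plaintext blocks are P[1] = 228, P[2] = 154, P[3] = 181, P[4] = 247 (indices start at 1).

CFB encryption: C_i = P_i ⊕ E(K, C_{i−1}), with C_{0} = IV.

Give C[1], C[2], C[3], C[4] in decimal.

C[1]: E(K, 106) = 11; 228 ⊕ 11 = 239.
C[2]: E(K, 239) = 142; 154 ⊕ 142 = 20.
C[3]: E(K, 20) = 117; 181 ⊕ 117 = 192.
C[4]: E(K, 192) = 161; 247 ⊕ 161 = 86.

C[1] = 239, C[2] = 20, C[3] = 192, C[4] = 86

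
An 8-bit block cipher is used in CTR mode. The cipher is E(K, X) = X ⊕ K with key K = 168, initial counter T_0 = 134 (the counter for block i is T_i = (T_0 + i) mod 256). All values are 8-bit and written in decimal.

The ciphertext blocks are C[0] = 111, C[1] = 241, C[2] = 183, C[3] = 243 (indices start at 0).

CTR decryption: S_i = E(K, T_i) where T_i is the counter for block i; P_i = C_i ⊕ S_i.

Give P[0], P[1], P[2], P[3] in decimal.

P[0] = 65, P[1] = 222, P[2] = 151, P[3] = 210

P[0]: T = 134, S = E(K, T) = 46; 111 ⊕ 46 = 65.
P[1]: T = 135, S = E(K, T) = 47; 241 ⊕ 47 = 222.
P[2]: T = 136, S = E(K, T) = 32; 183 ⊕ 32 = 151.
P[3]: T = 137, S = E(K, T) = 33; 243 ⊕ 33 = 210.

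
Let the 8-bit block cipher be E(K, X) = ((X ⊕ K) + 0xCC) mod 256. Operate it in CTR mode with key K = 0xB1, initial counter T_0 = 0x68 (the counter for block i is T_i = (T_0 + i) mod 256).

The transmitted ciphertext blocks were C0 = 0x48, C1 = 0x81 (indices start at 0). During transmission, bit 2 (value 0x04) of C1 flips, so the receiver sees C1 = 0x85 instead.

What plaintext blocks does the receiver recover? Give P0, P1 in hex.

CTR decryption: S_i = E(K, T_i) where T_i is the counter for block i; P_i = C_i ⊕ S_i.
Only C1 changed, to 0x85. In CTR, a change in C_i flips the same bit in P_i only; the keystream is unaffected. Decrypting the received ciphertext:
P0: T = 0x68, S = E(K, T) = 0xA5; 0x48 ⊕ 0xA5 = 0xED.
P1: T = 0x69, S = E(K, T) = 0xA4; 0x85 ⊕ 0xA4 = 0x21.
Blocks that differ from the original plaintext: P1.

P0 = 0xED, P1 = 0x21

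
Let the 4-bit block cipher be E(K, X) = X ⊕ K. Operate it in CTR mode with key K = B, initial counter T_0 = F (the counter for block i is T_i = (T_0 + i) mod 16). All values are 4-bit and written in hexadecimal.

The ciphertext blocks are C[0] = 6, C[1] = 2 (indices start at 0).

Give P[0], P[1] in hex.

CTR decryption: S_i = E(K, T_i) where T_i is the counter for block i; P_i = C_i ⊕ S_i.
P[0]: T = F, S = E(K, T) = 4; 6 ⊕ 4 = 2.
P[1]: T = 0, S = E(K, T) = B; 2 ⊕ B = 9.

P[0] = 2, P[1] = 9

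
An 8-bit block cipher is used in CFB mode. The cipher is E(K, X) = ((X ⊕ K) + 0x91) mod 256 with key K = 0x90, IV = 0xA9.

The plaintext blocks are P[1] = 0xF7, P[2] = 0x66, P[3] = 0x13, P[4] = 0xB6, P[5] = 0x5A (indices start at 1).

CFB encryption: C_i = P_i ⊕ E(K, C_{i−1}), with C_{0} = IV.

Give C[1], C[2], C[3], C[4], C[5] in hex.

C[1] = 0x3D, C[2] = 0x58, C[3] = 0x4A, C[4] = 0xDD, C[5] = 0x84

C[1]: E(K, 0xA9) = 0xCA; 0xF7 ⊕ 0xCA = 0x3D.
C[2]: E(K, 0x3D) = 0x3E; 0x66 ⊕ 0x3E = 0x58.
C[3]: E(K, 0x58) = 0x59; 0x13 ⊕ 0x59 = 0x4A.
C[4]: E(K, 0x4A) = 0x6B; 0xB6 ⊕ 0x6B = 0xDD.
C[5]: E(K, 0xDD) = 0xDE; 0x5A ⊕ 0xDE = 0x84.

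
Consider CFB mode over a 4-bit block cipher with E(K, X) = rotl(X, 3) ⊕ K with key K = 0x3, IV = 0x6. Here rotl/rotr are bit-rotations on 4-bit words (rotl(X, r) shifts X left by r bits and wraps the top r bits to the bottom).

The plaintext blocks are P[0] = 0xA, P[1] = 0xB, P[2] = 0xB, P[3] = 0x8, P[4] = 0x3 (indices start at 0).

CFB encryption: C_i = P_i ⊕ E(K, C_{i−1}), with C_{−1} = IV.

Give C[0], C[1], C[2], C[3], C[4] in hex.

C[0] = 0xA, C[1] = 0xD, C[2] = 0x6, C[3] = 0x8, C[4] = 0x4

C[0]: E(K, 0x6) = 0x0; 0xA ⊕ 0x0 = 0xA.
C[1]: E(K, 0xA) = 0x6; 0xB ⊕ 0x6 = 0xD.
C[2]: E(K, 0xD) = 0xD; 0xB ⊕ 0xD = 0x6.
C[3]: E(K, 0x6) = 0x0; 0x8 ⊕ 0x0 = 0x8.
C[4]: E(K, 0x8) = 0x7; 0x3 ⊕ 0x7 = 0x4.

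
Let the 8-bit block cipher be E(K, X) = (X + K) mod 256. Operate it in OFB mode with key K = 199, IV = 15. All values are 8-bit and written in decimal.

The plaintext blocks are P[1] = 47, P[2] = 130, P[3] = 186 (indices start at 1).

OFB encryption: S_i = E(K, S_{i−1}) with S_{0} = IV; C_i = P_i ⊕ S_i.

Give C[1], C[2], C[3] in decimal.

C[1]: S = E(K, 15) = 214; 47 ⊕ 214 = 249.
C[2]: S = E(K, 214) = 157; 130 ⊕ 157 = 31.
C[3]: S = E(K, 157) = 100; 186 ⊕ 100 = 222.

C[1] = 249, C[2] = 31, C[3] = 222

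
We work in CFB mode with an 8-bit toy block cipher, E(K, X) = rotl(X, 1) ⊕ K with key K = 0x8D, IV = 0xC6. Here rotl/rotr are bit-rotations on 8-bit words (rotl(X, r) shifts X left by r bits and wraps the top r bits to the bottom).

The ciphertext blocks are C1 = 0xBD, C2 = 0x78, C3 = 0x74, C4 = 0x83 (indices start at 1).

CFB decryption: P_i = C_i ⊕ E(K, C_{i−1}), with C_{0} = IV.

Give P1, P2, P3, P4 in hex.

P1 = 0xBD, P2 = 0x8E, P3 = 0x09, P4 = 0xE6

P1: E(K, 0xC6) = 0x00; 0xBD ⊕ 0x00 = 0xBD.
P2: E(K, 0xBD) = 0xF6; 0x78 ⊕ 0xF6 = 0x8E.
P3: E(K, 0x78) = 0x7D; 0x74 ⊕ 0x7D = 0x09.
P4: E(K, 0x74) = 0x65; 0x83 ⊕ 0x65 = 0xE6.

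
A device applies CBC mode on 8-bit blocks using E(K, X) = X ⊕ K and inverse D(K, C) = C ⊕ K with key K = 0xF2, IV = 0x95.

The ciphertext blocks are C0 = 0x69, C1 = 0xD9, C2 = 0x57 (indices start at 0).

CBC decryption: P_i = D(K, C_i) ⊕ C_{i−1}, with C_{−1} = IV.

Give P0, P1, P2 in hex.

P0: D(K, 0x69) = 0x9B; 0x9B ⊕ 0x95 = 0x0E.
P1: D(K, 0xD9) = 0x2B; 0x2B ⊕ 0x69 = 0x42.
P2: D(K, 0x57) = 0xA5; 0xA5 ⊕ 0xD9 = 0x7C.

P0 = 0x0E, P1 = 0x42, P2 = 0x7C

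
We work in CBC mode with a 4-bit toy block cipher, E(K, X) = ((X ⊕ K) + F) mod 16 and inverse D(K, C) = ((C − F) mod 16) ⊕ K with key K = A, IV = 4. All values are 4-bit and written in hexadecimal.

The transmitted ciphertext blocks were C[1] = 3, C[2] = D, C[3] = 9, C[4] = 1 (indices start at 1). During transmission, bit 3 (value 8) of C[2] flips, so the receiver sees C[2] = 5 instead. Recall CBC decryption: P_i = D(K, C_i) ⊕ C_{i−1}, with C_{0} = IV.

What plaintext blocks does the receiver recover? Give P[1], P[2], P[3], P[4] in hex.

P[1] = A, P[2] = F, P[3] = 5, P[4] = 1

Only C[2] changed, to 5. In CBC, a change in C_i garbles P_i and flips the same bit in P_{i+1}. Decrypting the received ciphertext:
P[1]: D(K, 3) = E; E ⊕ 4 = A.
P[2]: D(K, 5) = C; C ⊕ 3 = F.
P[3]: D(K, 9) = 0; 0 ⊕ 5 = 5.
P[4]: D(K, 1) = 8; 8 ⊕ 9 = 1.
Blocks that differ from the original plaintext: P[2], P[3].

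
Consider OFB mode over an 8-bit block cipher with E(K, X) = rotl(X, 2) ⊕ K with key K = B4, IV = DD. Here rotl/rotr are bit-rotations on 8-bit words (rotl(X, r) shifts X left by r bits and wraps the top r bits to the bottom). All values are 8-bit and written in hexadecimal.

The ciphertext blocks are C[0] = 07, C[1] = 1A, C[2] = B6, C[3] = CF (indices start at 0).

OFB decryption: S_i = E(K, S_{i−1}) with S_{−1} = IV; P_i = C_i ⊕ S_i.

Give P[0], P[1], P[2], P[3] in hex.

P[0]: S = E(K, DD) = C3; 07 ⊕ C3 = C4.
P[1]: S = E(K, C3) = BB; 1A ⊕ BB = A1.
P[2]: S = E(K, BB) = 5A; B6 ⊕ 5A = EC.
P[3]: S = E(K, 5A) = DD; CF ⊕ DD = 12.

P[0] = C4, P[1] = A1, P[2] = EC, P[3] = 12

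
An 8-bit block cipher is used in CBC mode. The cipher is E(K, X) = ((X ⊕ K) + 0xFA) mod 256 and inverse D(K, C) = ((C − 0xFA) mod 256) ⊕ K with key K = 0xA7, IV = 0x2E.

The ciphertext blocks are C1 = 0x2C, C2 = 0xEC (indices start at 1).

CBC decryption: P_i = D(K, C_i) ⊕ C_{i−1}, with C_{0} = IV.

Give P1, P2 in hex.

P1 = 0xBB, P2 = 0x79

P1: D(K, 0x2C) = 0x95; 0x95 ⊕ 0x2E = 0xBB.
P2: D(K, 0xEC) = 0x55; 0x55 ⊕ 0x2C = 0x79.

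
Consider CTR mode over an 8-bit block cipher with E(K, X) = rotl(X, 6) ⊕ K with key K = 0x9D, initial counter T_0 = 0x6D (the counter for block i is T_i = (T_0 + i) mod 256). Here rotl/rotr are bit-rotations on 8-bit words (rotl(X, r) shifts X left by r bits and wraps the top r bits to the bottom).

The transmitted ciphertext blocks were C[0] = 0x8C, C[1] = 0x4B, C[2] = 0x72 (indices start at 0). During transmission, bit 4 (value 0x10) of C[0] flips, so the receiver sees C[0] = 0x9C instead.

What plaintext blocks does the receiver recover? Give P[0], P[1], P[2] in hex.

P[0] = 0x5A, P[1] = 0x4D, P[2] = 0x34

CTR decryption: S_i = E(K, T_i) where T_i is the counter for block i; P_i = C_i ⊕ S_i.
Only C[0] changed, to 0x9C. In CTR, a change in C_i flips the same bit in P_i only; the keystream is unaffected. Decrypting the received ciphertext:
P[0]: T = 0x6D, S = E(K, T) = 0xC6; 0x9C ⊕ 0xC6 = 0x5A.
P[1]: T = 0x6E, S = E(K, T) = 0x06; 0x4B ⊕ 0x06 = 0x4D.
P[2]: T = 0x6F, S = E(K, T) = 0x46; 0x72 ⊕ 0x46 = 0x34.
Blocks that differ from the original plaintext: P[0].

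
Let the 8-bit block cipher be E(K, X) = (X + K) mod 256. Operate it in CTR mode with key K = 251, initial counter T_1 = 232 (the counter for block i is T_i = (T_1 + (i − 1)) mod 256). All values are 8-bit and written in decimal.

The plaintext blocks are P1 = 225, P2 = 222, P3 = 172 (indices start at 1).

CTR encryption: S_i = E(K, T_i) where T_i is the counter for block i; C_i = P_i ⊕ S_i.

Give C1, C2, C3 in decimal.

C1: T = 232, S = E(K, T) = 227; 225 ⊕ 227 = 2.
C2: T = 233, S = E(K, T) = 228; 222 ⊕ 228 = 58.
C3: T = 234, S = E(K, T) = 229; 172 ⊕ 229 = 73.

C1 = 2, C2 = 58, C3 = 73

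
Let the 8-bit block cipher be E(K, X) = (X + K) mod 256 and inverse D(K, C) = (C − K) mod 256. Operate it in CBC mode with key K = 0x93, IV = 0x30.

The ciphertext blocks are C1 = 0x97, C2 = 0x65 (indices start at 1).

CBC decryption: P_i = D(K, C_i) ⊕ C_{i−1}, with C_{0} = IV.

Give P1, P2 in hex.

P1 = 0x34, P2 = 0x45

P1: D(K, 0x97) = 0x04; 0x04 ⊕ 0x30 = 0x34.
P2: D(K, 0x65) = 0xD2; 0xD2 ⊕ 0x97 = 0x45.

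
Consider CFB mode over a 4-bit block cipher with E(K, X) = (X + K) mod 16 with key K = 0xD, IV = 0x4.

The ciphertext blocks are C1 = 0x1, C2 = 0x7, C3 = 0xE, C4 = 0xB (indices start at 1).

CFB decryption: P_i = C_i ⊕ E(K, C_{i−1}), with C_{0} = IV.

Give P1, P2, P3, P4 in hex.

P1 = 0x0, P2 = 0x9, P3 = 0xA, P4 = 0x0

P1: E(K, 0x4) = 0x1; 0x1 ⊕ 0x1 = 0x0.
P2: E(K, 0x1) = 0xE; 0x7 ⊕ 0xE = 0x9.
P3: E(K, 0x7) = 0x4; 0xE ⊕ 0x4 = 0xA.
P4: E(K, 0xE) = 0xB; 0xB ⊕ 0xB = 0x0.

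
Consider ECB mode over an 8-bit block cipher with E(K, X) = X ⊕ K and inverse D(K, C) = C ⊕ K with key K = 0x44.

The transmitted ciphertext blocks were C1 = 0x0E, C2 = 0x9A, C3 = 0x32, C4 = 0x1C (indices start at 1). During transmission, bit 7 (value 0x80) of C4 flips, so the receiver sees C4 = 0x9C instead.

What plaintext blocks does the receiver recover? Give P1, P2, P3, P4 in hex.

P1 = 0x4A, P2 = 0xDE, P3 = 0x76, P4 = 0xD8

ECB decryption: P_i = D(K, C_i).
Only C4 changed, to 0x9C. In ECB, a change in C_i affects only P_i. Decrypting the received ciphertext:
P1: D(K, 0x0E) = 0x4A.
P2: D(K, 0x9A) = 0xDE.
P3: D(K, 0x32) = 0x76.
P4: D(K, 0x9C) = 0xD8.
Blocks that differ from the original plaintext: P4.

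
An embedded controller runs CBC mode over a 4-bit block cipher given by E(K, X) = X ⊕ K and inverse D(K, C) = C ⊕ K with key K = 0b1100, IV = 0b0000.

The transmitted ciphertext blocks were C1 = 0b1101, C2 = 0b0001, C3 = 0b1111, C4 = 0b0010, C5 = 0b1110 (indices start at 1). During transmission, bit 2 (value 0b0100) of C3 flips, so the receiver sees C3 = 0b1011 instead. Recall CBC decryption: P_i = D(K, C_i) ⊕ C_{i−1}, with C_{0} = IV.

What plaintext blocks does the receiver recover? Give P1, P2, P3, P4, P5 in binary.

P1 = 0b0001, P2 = 0b0000, P3 = 0b0110, P4 = 0b0101, P5 = 0b0000

Only C3 changed, to 0b1011. In CBC, a change in C_i garbles P_i and flips the same bit in P_{i+1}. Decrypting the received ciphertext:
P1: D(K, 0b1101) = 0b0001; 0b0001 ⊕ 0b0000 = 0b0001.
P2: D(K, 0b0001) = 0b1101; 0b1101 ⊕ 0b1101 = 0b0000.
P3: D(K, 0b1011) = 0b0111; 0b0111 ⊕ 0b0001 = 0b0110.
P4: D(K, 0b0010) = 0b1110; 0b1110 ⊕ 0b1011 = 0b0101.
P5: D(K, 0b1110) = 0b0010; 0b0010 ⊕ 0b0010 = 0b0000.
Blocks that differ from the original plaintext: P3, P4.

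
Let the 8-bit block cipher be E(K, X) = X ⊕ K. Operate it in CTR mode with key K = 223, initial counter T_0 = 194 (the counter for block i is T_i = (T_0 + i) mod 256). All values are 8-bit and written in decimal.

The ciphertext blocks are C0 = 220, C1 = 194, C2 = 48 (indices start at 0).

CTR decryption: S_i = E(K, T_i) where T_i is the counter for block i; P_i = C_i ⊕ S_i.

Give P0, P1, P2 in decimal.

P0 = 193, P1 = 222, P2 = 43

P0: T = 194, S = E(K, T) = 29; 220 ⊕ 29 = 193.
P1: T = 195, S = E(K, T) = 28; 194 ⊕ 28 = 222.
P2: T = 196, S = E(K, T) = 27; 48 ⊕ 27 = 43.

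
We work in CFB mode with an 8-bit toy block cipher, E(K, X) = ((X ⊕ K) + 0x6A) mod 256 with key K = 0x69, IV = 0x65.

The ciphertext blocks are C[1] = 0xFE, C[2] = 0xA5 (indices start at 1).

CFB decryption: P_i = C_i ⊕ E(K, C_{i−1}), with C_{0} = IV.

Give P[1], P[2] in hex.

P[1] = 0x88, P[2] = 0xA4

P[1]: E(K, 0x65) = 0x76; 0xFE ⊕ 0x76 = 0x88.
P[2]: E(K, 0xFE) = 0x01; 0xA5 ⊕ 0x01 = 0xA4.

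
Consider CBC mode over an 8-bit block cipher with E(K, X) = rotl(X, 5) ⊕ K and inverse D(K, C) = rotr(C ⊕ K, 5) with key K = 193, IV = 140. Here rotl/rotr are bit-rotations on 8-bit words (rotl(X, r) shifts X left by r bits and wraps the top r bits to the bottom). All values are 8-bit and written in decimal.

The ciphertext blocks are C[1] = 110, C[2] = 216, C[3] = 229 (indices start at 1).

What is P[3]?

P[3] = 249

CBC decryption: P_i = D(K, C_i) ⊕ C_{i−1}, with C_{0} = IV.
P[3]: D(K, 229) = 33; 33 ⊕ 216 = 249.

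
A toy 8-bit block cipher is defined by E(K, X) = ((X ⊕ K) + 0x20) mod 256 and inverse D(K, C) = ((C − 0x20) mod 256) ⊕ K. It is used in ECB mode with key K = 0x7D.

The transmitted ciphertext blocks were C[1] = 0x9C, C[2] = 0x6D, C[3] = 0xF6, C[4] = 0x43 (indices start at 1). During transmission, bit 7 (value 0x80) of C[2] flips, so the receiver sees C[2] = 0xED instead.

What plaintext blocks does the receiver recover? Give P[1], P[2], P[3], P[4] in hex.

ECB decryption: P_i = D(K, C_i).
Only C[2] changed, to 0xED. In ECB, a change in C_i affects only P_i. Decrypting the received ciphertext:
P[1]: D(K, 0x9C) = 0x01.
P[2]: D(K, 0xED) = 0xB0.
P[3]: D(K, 0xF6) = 0xAB.
P[4]: D(K, 0x43) = 0x5E.
Blocks that differ from the original plaintext: P[2].

P[1] = 0x01, P[2] = 0xB0, P[3] = 0xAB, P[4] = 0x5E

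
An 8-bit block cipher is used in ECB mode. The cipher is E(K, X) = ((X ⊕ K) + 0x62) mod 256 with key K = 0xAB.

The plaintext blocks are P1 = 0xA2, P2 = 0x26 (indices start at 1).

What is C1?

C1 = 0x6B

ECB encryption: C_i = E(K, P_i).
C1: E(K, 0xA2) = 0x6B.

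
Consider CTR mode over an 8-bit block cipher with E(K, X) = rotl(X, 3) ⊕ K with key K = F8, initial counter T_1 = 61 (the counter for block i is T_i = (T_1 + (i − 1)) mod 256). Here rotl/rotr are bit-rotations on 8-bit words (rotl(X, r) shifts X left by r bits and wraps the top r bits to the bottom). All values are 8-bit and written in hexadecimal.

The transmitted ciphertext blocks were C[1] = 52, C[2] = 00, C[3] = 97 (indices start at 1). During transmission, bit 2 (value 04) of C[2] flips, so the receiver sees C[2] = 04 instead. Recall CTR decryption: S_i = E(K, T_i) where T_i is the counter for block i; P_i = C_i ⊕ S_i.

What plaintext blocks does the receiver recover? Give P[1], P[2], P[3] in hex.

P[1] = A1, P[2] = EF, P[3] = 74

Only C[2] changed, to 04. In CTR, a change in C_i flips the same bit in P_i only; the keystream is unaffected. Decrypting the received ciphertext:
P[1]: T = 61, S = E(K, T) = F3; 52 ⊕ F3 = A1.
P[2]: T = 62, S = E(K, T) = EB; 04 ⊕ EB = EF.
P[3]: T = 63, S = E(K, T) = E3; 97 ⊕ E3 = 74.
Blocks that differ from the original plaintext: P[2].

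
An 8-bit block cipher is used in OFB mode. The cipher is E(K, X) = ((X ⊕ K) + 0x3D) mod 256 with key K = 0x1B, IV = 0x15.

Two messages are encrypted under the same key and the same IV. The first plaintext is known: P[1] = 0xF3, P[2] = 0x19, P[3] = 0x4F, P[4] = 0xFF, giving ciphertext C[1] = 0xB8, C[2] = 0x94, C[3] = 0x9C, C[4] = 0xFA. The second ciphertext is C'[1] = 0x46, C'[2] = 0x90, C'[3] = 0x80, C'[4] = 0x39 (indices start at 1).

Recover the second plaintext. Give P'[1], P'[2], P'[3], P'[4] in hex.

In OFB with a reused IV, both messages share the same keystream S_i, so C_i ⊕ C'_i = P_i ⊕ P'_i and thus P'_i = P_i ⊕ C_i ⊕ C'_i.
P'[1]: 0xF3 ⊕ 0xB8 ⊕ 0x46 = 0x0D.
P'[2]: 0x19 ⊕ 0x94 ⊕ 0x90 = 0x1D.
P'[3]: 0x4F ⊕ 0x9C ⊕ 0x80 = 0x53.
P'[4]: 0xFF ⊕ 0xFA ⊕ 0x39 = 0x3C.

P'[1] = 0x0D, P'[2] = 0x1D, P'[3] = 0x53, P'[4] = 0x3C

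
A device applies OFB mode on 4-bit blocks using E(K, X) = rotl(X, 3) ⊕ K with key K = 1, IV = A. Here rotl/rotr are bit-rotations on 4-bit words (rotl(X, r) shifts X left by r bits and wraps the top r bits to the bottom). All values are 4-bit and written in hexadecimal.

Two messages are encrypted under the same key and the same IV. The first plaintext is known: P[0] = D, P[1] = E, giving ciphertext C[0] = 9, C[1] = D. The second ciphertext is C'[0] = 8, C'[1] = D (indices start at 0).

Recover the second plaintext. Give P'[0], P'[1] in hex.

In OFB with a reused IV, both messages share the same keystream S_i, so C_i ⊕ C'_i = P_i ⊕ P'_i and thus P'_i = P_i ⊕ C_i ⊕ C'_i.
P'[0]: D ⊕ 9 ⊕ 8 = C.
P'[1]: E ⊕ D ⊕ D = E.

P'[0] = C, P'[1] = E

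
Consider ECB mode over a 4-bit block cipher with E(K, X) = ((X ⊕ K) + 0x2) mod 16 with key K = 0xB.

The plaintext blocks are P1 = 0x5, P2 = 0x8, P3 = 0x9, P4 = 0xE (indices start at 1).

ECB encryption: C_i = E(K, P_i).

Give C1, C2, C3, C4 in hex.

C1: E(K, 0x5) = 0x0.
C2: E(K, 0x8) = 0x5.
C3: E(K, 0x9) = 0x4.
C4: E(K, 0xE) = 0x7.

C1 = 0x0, C2 = 0x5, C3 = 0x4, C4 = 0x7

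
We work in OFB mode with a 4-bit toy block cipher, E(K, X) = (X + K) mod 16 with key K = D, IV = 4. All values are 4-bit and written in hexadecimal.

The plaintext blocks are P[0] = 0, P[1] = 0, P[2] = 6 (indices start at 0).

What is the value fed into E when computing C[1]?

1

OFB encryption: S_i = E(K, S_{i−1}) with S_{−1} = IV; C_i = P_i ⊕ S_i.
C[0]: S = E(K, 4) = 1; 0 ⊕ 1 = 1.
C[1]: S = E(K, 1) = E; 0 ⊕ E = E.
So the input to E for block [1] is 1.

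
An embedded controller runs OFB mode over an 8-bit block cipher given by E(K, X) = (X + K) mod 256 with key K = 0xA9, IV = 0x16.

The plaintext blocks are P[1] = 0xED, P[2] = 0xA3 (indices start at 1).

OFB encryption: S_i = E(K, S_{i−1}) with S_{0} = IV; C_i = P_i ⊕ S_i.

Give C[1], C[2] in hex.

C[1]: S = E(K, 0x16) = 0xBF; 0xED ⊕ 0xBF = 0x52.
C[2]: S = E(K, 0xBF) = 0x68; 0xA3 ⊕ 0x68 = 0xCB.

C[1] = 0x52, C[2] = 0xCB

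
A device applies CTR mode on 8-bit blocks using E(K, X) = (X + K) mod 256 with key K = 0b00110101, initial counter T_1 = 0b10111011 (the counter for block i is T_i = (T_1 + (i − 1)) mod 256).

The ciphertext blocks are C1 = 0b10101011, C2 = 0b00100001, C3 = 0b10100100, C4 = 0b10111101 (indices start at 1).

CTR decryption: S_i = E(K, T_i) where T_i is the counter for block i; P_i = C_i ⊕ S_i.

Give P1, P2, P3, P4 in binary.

P1 = 0b01011011, P2 = 0b11010000, P3 = 0b01010110, P4 = 0b01001110

P1: T = 0b10111011, S = E(K, T) = 0b11110000; 0b10101011 ⊕ 0b11110000 = 0b01011011.
P2: T = 0b10111100, S = E(K, T) = 0b11110001; 0b00100001 ⊕ 0b11110001 = 0b11010000.
P3: T = 0b10111101, S = E(K, T) = 0b11110010; 0b10100100 ⊕ 0b11110010 = 0b01010110.
P4: T = 0b10111110, S = E(K, T) = 0b11110011; 0b10111101 ⊕ 0b11110011 = 0b01001110.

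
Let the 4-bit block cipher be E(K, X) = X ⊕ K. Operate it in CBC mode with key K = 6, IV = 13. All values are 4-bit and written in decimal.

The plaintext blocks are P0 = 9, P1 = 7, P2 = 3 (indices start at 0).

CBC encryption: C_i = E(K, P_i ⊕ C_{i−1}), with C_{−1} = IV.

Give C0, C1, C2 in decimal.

C0: P0 ⊕ 13 = 4; E(K, 4) = 2.
C1: P1 ⊕ 2 = 5; E(K, 5) = 3.
C2: P2 ⊕ 3 = 0; E(K, 0) = 6.

C0 = 2, C1 = 3, C2 = 6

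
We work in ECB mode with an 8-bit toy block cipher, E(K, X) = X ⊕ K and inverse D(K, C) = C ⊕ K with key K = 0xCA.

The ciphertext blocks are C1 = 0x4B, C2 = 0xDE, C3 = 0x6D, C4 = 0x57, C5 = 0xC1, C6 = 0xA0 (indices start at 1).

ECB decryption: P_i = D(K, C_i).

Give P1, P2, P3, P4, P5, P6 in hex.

P1: D(K, 0x4B) = 0x81.
P2: D(K, 0xDE) = 0x14.
P3: D(K, 0x6D) = 0xA7.
P4: D(K, 0x57) = 0x9D.
P5: D(K, 0xC1) = 0x0B.
P6: D(K, 0xA0) = 0x6A.

P1 = 0x81, P2 = 0x14, P3 = 0xA7, P4 = 0x9D, P5 = 0x0B, P6 = 0x6A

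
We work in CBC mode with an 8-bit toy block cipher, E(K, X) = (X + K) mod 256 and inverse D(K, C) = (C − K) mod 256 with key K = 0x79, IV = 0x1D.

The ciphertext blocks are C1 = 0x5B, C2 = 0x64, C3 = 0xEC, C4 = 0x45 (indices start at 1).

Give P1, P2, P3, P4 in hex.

P1 = 0xFF, P2 = 0xB0, P3 = 0x17, P4 = 0x20

CBC decryption: P_i = D(K, C_i) ⊕ C_{i−1}, with C_{0} = IV.
P1: D(K, 0x5B) = 0xE2; 0xE2 ⊕ 0x1D = 0xFF.
P2: D(K, 0x64) = 0xEB; 0xEB ⊕ 0x5B = 0xB0.
P3: D(K, 0xEC) = 0x73; 0x73 ⊕ 0x64 = 0x17.
P4: D(K, 0x45) = 0xCC; 0xCC ⊕ 0xEC = 0x20.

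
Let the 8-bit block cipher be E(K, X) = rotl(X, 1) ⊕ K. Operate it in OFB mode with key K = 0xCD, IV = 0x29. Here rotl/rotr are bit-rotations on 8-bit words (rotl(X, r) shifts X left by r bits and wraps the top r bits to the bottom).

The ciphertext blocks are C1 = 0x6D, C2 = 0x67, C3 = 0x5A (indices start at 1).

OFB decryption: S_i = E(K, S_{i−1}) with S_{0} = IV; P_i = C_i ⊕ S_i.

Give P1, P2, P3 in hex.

P1 = 0xF2, P2 = 0x95, P3 = 0x72

P1: S = E(K, 0x29) = 0x9F; 0x6D ⊕ 0x9F = 0xF2.
P2: S = E(K, 0x9F) = 0xF2; 0x67 ⊕ 0xF2 = 0x95.
P3: S = E(K, 0xF2) = 0x28; 0x5A ⊕ 0x28 = 0x72.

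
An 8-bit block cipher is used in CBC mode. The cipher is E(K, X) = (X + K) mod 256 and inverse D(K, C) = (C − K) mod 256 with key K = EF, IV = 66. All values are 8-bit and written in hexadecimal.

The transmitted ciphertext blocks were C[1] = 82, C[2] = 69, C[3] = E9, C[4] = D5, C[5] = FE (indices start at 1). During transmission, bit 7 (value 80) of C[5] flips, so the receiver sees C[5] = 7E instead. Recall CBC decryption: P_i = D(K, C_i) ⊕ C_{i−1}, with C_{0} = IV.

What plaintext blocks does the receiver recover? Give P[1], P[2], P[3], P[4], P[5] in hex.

Only C[5] changed, to 7E. In CBC, a change in C_i garbles P_i and flips the same bit in P_{i+1}. Decrypting the received ciphertext:
P[1]: D(K, 82) = 93; 93 ⊕ 66 = F5.
P[2]: D(K, 69) = 7A; 7A ⊕ 82 = F8.
P[3]: D(K, E9) = FA; FA ⊕ 69 = 93.
P[4]: D(K, D5) = E6; E6 ⊕ E9 = 0F.
P[5]: D(K, 7E) = 8F; 8F ⊕ D5 = 5A.
Blocks that differ from the original plaintext: P[5].

P[1] = F5, P[2] = F8, P[3] = 93, P[4] = 0F, P[5] = 5A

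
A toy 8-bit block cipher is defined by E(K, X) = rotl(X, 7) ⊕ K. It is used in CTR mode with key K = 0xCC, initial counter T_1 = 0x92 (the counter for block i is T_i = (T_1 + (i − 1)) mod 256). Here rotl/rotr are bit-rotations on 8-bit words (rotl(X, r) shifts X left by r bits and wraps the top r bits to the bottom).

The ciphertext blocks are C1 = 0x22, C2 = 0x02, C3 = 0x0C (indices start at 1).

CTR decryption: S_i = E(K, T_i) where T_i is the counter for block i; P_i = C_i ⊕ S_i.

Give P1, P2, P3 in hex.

P1 = 0xA7, P2 = 0x07, P3 = 0x8A

P1: T = 0x92, S = E(K, T) = 0x85; 0x22 ⊕ 0x85 = 0xA7.
P2: T = 0x93, S = E(K, T) = 0x05; 0x02 ⊕ 0x05 = 0x07.
P3: T = 0x94, S = E(K, T) = 0x86; 0x0C ⊕ 0x86 = 0x8A.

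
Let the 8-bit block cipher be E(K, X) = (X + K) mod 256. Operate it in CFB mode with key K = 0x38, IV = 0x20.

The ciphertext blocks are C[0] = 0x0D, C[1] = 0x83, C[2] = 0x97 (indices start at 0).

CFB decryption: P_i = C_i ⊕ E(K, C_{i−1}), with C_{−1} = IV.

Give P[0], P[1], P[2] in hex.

P[0] = 0x55, P[1] = 0xC6, P[2] = 0x2C

P[0]: E(K, 0x20) = 0x58; 0x0D ⊕ 0x58 = 0x55.
P[1]: E(K, 0x0D) = 0x45; 0x83 ⊕ 0x45 = 0xC6.
P[2]: E(K, 0x83) = 0xBB; 0x97 ⊕ 0xBB = 0x2C.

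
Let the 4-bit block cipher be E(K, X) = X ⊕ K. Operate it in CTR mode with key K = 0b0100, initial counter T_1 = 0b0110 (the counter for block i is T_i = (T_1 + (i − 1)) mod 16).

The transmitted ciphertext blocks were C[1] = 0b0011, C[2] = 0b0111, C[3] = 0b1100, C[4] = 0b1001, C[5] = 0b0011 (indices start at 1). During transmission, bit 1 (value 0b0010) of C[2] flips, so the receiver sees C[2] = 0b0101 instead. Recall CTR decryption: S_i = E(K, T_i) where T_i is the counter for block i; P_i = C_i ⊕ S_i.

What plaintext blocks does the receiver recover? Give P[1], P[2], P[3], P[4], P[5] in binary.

Only C[2] changed, to 0b0101. In CTR, a change in C_i flips the same bit in P_i only; the keystream is unaffected. Decrypting the received ciphertext:
P[1]: T = 0b0110, S = E(K, T) = 0b0010; 0b0011 ⊕ 0b0010 = 0b0001.
P[2]: T = 0b0111, S = E(K, T) = 0b0011; 0b0101 ⊕ 0b0011 = 0b0110.
P[3]: T = 0b1000, S = E(K, T) = 0b1100; 0b1100 ⊕ 0b1100 = 0b0000.
P[4]: T = 0b1001, S = E(K, T) = 0b1101; 0b1001 ⊕ 0b1101 = 0b0100.
P[5]: T = 0b1010, S = E(K, T) = 0b1110; 0b0011 ⊕ 0b1110 = 0b1101.
Blocks that differ from the original plaintext: P[2].

P[1] = 0b0001, P[2] = 0b0110, P[3] = 0b0000, P[4] = 0b0100, P[5] = 0b1101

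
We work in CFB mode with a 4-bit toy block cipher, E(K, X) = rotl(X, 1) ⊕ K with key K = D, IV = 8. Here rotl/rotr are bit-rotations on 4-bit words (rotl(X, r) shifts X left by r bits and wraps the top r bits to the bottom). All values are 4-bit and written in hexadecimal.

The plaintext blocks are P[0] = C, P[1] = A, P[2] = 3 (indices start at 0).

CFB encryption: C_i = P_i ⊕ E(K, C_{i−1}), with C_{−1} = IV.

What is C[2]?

C[2] = 0

C[0]: E(K, 8) = C; C ⊕ C = 0.
C[1]: E(K, 0) = D; A ⊕ D = 7.
C[2]: E(K, 7) = 3; 3 ⊕ 3 = 0.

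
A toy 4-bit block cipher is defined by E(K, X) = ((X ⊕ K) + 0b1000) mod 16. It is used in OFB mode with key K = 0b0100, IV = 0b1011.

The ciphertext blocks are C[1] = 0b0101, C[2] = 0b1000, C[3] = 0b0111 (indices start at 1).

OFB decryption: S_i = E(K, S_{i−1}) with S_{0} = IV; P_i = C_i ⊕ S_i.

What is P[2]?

P[2] = 0b0011

P[1]: S = E(K, 0b1011) = 0b0111; 0b0101 ⊕ 0b0111 = 0b0010.
P[2]: S = E(K, 0b0111) = 0b1011; 0b1000 ⊕ 0b1011 = 0b0011.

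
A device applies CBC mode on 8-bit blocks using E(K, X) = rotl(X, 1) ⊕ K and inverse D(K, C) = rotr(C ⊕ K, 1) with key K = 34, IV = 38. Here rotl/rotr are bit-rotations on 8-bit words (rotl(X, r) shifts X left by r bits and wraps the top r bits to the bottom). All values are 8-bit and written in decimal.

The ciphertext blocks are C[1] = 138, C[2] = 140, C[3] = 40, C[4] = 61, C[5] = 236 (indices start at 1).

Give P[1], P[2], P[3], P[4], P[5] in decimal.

P[1] = 114, P[2] = 221, P[3] = 137, P[4] = 167, P[5] = 90

CBC decryption: P_i = D(K, C_i) ⊕ C_{i−1}, with C_{0} = IV.
P[1]: D(K, 138) = 84; 84 ⊕ 38 = 114.
P[2]: D(K, 140) = 87; 87 ⊕ 138 = 221.
P[3]: D(K, 40) = 5; 5 ⊕ 140 = 137.
P[4]: D(K, 61) = 143; 143 ⊕ 40 = 167.
P[5]: D(K, 236) = 103; 103 ⊕ 61 = 90.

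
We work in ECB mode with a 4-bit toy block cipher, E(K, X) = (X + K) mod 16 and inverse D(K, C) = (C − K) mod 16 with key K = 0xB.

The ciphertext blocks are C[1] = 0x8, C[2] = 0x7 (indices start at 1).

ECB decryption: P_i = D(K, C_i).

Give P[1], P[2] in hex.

P[1]: D(K, 0x8) = 0xD.
P[2]: D(K, 0x7) = 0xC.

P[1] = 0xD, P[2] = 0xC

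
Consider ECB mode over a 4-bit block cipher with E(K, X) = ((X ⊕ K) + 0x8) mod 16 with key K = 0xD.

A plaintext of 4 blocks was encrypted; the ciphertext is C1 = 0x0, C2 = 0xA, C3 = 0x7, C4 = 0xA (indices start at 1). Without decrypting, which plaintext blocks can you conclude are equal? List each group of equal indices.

P2 = P4

ECB encrypts each block independently with the same key, so equal ciphertext blocks imply equal plaintext blocks.
C2 = C4 = 0xA, so P2 = P4.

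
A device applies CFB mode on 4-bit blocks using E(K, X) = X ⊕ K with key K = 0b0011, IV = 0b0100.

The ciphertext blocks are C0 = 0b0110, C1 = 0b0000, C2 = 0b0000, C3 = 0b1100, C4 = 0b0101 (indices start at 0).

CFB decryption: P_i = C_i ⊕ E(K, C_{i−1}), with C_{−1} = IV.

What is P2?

P2 = 0b0011

P2: E(K, 0b0000) = 0b0011; 0b0000 ⊕ 0b0011 = 0b0011.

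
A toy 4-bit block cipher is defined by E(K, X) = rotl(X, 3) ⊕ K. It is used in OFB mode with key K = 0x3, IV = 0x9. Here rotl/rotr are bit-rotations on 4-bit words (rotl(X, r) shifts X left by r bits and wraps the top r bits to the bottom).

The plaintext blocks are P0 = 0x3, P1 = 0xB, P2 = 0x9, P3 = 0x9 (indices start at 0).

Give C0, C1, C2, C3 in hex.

OFB encryption: S_i = E(K, S_{i−1}) with S_{−1} = IV; C_i = P_i ⊕ S_i.
C0: S = E(K, 0x9) = 0xF; 0x3 ⊕ 0xF = 0xC.
C1: S = E(K, 0xF) = 0xC; 0xB ⊕ 0xC = 0x7.
C2: S = E(K, 0xC) = 0x5; 0x9 ⊕ 0x5 = 0xC.
C3: S = E(K, 0x5) = 0x9; 0x9 ⊕ 0x9 = 0x0.

C0 = 0xC, C1 = 0x7, C2 = 0xC, C3 = 0x0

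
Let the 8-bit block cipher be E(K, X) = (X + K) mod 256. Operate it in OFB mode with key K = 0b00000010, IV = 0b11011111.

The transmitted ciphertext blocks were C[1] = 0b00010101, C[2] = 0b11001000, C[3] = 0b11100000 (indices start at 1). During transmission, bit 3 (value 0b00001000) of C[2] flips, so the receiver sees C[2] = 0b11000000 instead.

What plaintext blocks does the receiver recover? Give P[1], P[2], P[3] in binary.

OFB decryption: S_i = E(K, S_{i−1}) with S_{0} = IV; P_i = C_i ⊕ S_i.
Only C[2] changed, to 0b11000000. In OFB, a change in C_i flips the same bit in P_i only; the keystream is unaffected. Decrypting the received ciphertext:
P[1]: S = E(K, 0b11011111) = 0b11100001; 0b00010101 ⊕ 0b11100001 = 0b11110100.
P[2]: S = E(K, 0b11100001) = 0b11100011; 0b11000000 ⊕ 0b11100011 = 0b00100011.
P[3]: S = E(K, 0b11100011) = 0b11100101; 0b11100000 ⊕ 0b11100101 = 0b00000101.
Blocks that differ from the original plaintext: P[2].

P[1] = 0b11110100, P[2] = 0b00100011, P[3] = 0b00000101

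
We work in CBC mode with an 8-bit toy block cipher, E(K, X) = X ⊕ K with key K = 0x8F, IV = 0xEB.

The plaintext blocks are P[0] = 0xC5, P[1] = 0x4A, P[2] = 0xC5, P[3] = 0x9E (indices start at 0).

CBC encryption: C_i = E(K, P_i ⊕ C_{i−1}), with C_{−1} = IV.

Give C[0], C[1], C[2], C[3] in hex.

C[0]: P[0] ⊕ 0xEB = 0x2E; E(K, 0x2E) = 0xA1.
C[1]: P[1] ⊕ 0xA1 = 0xEB; E(K, 0xEB) = 0x64.
C[2]: P[2] ⊕ 0x64 = 0xA1; E(K, 0xA1) = 0x2E.
C[3]: P[3] ⊕ 0x2E = 0xB0; E(K, 0xB0) = 0x3F.

C[0] = 0xA1, C[1] = 0x64, C[2] = 0x2E, C[3] = 0x3F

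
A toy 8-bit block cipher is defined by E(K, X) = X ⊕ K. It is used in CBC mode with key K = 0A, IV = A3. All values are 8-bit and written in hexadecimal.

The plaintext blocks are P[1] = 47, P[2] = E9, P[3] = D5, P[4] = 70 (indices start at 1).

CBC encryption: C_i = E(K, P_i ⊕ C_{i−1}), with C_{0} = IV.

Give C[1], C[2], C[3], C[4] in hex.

C[1]: P[1] ⊕ A3 = E4; E(K, E4) = EE.
C[2]: P[2] ⊕ EE = 07; E(K, 07) = 0D.
C[3]: P[3] ⊕ 0D = D8; E(K, D8) = D2.
C[4]: P[4] ⊕ D2 = A2; E(K, A2) = A8.

C[1] = EE, C[2] = 0D, C[3] = D2, C[4] = A8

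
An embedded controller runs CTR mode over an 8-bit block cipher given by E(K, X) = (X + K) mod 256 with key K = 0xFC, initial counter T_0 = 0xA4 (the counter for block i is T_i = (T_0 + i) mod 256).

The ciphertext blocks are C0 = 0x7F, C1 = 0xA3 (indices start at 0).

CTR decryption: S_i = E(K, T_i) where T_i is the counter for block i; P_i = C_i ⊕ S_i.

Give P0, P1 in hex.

P0 = 0xDF, P1 = 0x02

P0: T = 0xA4, S = E(K, T) = 0xA0; 0x7F ⊕ 0xA0 = 0xDF.
P1: T = 0xA5, S = E(K, T) = 0xA1; 0xA3 ⊕ 0xA1 = 0x02.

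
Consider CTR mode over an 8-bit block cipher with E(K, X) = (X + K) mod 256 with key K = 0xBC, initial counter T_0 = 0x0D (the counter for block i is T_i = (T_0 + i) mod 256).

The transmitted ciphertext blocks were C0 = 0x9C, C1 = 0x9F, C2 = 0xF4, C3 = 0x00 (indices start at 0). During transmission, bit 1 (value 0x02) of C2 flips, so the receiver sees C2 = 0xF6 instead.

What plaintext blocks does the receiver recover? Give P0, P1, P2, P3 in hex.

P0 = 0x55, P1 = 0x55, P2 = 0x3D, P3 = 0xCC

CTR decryption: S_i = E(K, T_i) where T_i is the counter for block i; P_i = C_i ⊕ S_i.
Only C2 changed, to 0xF6. In CTR, a change in C_i flips the same bit in P_i only; the keystream is unaffected. Decrypting the received ciphertext:
P0: T = 0x0D, S = E(K, T) = 0xC9; 0x9C ⊕ 0xC9 = 0x55.
P1: T = 0x0E, S = E(K, T) = 0xCA; 0x9F ⊕ 0xCA = 0x55.
P2: T = 0x0F, S = E(K, T) = 0xCB; 0xF6 ⊕ 0xCB = 0x3D.
P3: T = 0x10, S = E(K, T) = 0xCC; 0x00 ⊕ 0xCC = 0xCC.
Blocks that differ from the original plaintext: P2.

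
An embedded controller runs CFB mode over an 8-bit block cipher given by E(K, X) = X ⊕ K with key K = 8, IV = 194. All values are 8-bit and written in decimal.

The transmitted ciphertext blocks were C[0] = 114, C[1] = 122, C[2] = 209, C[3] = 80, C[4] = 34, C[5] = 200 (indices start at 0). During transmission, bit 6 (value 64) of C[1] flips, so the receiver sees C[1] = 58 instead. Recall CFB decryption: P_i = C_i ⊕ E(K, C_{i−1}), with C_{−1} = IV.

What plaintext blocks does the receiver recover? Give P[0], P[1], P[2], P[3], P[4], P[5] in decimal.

Only C[1] changed, to 58. In CFB, a change in C_i flips the same bit in P_i and garbles P_{i+1}. Decrypting the received ciphertext:
P[0]: E(K, 194) = 202; 114 ⊕ 202 = 184.
P[1]: E(K, 114) = 122; 58 ⊕ 122 = 64.
P[2]: E(K, 58) = 50; 209 ⊕ 50 = 227.
P[3]: E(K, 209) = 217; 80 ⊕ 217 = 137.
P[4]: E(K, 80) = 88; 34 ⊕ 88 = 122.
P[5]: E(K, 34) = 42; 200 ⊕ 42 = 226.
Blocks that differ from the original plaintext: P[1], P[2].

P[0] = 184, P[1] = 64, P[2] = 227, P[3] = 137, P[4] = 122, P[5] = 226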